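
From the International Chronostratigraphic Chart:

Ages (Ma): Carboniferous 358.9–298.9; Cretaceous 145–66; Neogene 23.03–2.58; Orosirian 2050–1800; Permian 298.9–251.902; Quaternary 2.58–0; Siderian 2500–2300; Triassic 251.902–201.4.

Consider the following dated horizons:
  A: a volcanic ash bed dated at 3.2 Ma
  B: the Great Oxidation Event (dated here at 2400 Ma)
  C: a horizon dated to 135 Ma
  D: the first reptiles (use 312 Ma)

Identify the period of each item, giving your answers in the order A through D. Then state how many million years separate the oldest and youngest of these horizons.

A — Neogene; B — Siderian; C — Cretaceous; D — Carboniferous; span 2396.8 million years

A: 3.2 Ma lies in 23.03–2.58 Ma, so Neogene.
B: 2400 Ma lies in 2500–2300 Ma, so Siderian.
C: 135 Ma lies in 145–66 Ma, so Cretaceous.
D: 312 Ma lies in 358.9–298.9 Ma, so Carboniferous.
Oldest = 2400 Ma, youngest = 3.2 Ma → span 2396.8 Myr.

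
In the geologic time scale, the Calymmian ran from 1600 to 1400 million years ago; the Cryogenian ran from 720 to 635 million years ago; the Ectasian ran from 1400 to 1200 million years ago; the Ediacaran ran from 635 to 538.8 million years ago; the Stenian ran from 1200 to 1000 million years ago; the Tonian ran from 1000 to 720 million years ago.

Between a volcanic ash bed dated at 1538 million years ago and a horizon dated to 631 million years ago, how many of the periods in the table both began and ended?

The older date is 1538 Ma and the younger is 631 Ma.
Periods with start < 1538 and end > 631 Ma: Ectasian (1400–1200), Stenian (1200–1000), Tonian (1000–720), Cryogenian (720–635).
That is 4 complete periods.

4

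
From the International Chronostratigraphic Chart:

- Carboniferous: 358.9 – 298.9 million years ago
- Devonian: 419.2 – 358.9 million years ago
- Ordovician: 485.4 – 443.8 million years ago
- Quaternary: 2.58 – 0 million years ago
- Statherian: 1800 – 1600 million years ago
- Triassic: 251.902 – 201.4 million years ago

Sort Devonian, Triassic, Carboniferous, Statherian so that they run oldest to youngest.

Statherian → Devonian → Carboniferous → Triassic

Sorting by start age (descending Ma, since larger Ma = older): Statherian start 1800, Devonian start 419.2, Carboniferous start 358.9, Triassic start 251.902.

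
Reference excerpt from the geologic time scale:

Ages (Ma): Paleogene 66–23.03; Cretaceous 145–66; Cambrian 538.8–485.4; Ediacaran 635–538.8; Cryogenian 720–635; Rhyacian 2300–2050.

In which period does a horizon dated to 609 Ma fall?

609 Ma lies between 635 and 538.8 Ma, so it falls in the Ediacaran.

Ediacaran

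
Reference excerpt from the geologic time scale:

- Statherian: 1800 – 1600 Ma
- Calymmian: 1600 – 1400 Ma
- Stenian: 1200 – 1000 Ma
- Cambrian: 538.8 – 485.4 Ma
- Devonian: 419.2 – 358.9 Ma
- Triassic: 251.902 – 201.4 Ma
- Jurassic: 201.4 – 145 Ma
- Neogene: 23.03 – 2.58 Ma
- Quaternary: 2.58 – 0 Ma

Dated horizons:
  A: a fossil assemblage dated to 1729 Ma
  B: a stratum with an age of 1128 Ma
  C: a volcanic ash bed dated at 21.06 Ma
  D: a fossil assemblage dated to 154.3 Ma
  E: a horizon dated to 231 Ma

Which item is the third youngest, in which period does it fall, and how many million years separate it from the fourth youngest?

E, in the Triassic; 897 million years to B

Smaller Ma means younger, so youngest first: C 21.06 < D 154.3 < E 231 < B 1128 < A 1729.
Counting 3 along gives E (231 Ma); the excerpt puts that inside the Triassic, 251.902–201.4 Ma.
Next in line is B (1128 Ma), and 1128 − 231 = 897 Myr.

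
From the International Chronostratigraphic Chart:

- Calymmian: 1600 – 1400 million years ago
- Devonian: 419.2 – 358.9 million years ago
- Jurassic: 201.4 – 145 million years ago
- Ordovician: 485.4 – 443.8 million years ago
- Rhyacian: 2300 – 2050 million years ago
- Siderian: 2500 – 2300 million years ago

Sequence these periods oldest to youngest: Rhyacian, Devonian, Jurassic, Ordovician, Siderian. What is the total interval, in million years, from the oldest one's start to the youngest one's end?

From the excerpt: Rhyacian 2300–2050; Devonian 419.2–358.9; Jurassic 201.4–145; Ordovician 485.4–443.8; Siderian 2500–2300 (Ma).
Larger Ma is earlier, so the oldest is Siderian and the youngest is Jurassic; oldest to youngest: Siderian, Rhyacian, Ordovician, Devonian, Jurassic.
Oldest start 2500 minus youngest end 145 gives 2355 Myr overall.

Siderian, Rhyacian, Ordovician, Devonian, Jurassic; total span 2355 Myr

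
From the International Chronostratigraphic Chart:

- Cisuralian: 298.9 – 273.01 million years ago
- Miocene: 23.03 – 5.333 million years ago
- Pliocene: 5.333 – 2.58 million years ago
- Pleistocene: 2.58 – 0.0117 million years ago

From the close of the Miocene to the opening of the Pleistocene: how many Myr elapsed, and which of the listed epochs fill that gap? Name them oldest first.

The Miocene closes at 5.333 Ma and the Pleistocene opens at 2.58 Ma, so the interval is 5.333 − 2.58 = 2.753 Myr.
An epoch fits inside if it starts at or after 5.333 Ma and ends at or before 2.58 Ma; oldest first that gives Pliocene.

2.753 million years; Pliocene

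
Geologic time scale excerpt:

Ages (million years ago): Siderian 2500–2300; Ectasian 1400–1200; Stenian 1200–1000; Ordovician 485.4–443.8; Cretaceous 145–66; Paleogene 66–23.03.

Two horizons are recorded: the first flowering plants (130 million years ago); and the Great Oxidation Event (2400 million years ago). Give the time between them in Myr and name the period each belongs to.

Elapsed time: 2400 − 130 = 2270 Myr.
130 Ma lies within 145–66 Ma: Cretaceous.
2400 Ma lies within 2500–2300 Ma: Siderian.

2270 million years apart; the first in the Cretaceous, the second in the Siderian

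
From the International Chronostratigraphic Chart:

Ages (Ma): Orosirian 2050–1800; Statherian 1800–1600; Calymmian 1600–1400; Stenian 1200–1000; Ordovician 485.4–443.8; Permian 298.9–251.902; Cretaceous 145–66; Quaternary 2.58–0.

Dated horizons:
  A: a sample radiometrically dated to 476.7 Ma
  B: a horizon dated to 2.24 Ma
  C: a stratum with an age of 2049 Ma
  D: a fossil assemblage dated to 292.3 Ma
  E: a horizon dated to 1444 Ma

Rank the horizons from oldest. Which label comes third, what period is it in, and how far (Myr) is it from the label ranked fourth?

Larger Ma means older, so oldest first: C 2049 > E 1444 > A 476.7 > D 292.3 > B 2.24.
Counting 3 along gives A (476.7 Ma); the excerpt puts that inside the Ordovician, 485.4–443.8 Ma.
Next in line is D (292.3 Ma), and 476.7 − 292.3 = 184.4 Myr.

A, in the Ordovician; 184.4 million years to D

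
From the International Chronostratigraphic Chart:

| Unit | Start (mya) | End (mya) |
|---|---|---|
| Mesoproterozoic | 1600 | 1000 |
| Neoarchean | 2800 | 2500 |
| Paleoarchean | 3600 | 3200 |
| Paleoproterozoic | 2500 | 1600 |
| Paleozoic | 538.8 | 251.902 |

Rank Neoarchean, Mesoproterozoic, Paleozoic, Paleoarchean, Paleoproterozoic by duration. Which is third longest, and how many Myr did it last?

Paleoarchean, 400 million years

Start − end for each: Neoarchean 2800 − 2500 = 300; Mesoproterozoic 1600 − 1000 = 600; Paleozoic 538.8 − 251.902 = 286.898; Paleoarchean 3600 − 3200 = 400; Paleoproterozoic 2500 − 1600 = 900.
Ranking these from longest: Paleoproterozoic > Mesoproterozoic > Paleoarchean > Neoarchean > Paleozoic.
Position 3 in that ranking is Paleoarchean, which lasted 400 Myr.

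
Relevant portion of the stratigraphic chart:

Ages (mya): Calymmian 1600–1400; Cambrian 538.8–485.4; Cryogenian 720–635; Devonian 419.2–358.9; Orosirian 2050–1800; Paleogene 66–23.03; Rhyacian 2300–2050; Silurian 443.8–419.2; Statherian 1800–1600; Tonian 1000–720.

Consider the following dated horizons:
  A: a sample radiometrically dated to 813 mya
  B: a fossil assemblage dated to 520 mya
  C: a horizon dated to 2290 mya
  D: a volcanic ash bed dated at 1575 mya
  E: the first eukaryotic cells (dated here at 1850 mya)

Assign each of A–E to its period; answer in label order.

A — Tonian; B — Cambrian; C — Rhyacian; D — Calymmian; E — Orosirian

A: 813 Ma lies in 1000–720 Ma, so Tonian.
B: 520 Ma lies in 538.8–485.4 Ma, so Cambrian.
C: 2290 Ma lies in 2300–2050 Ma, so Rhyacian.
D: 1575 Ma lies in 1600–1400 Ma, so Calymmian.
E: 1850 Ma lies in 2050–1800 Ma, so Orosirian.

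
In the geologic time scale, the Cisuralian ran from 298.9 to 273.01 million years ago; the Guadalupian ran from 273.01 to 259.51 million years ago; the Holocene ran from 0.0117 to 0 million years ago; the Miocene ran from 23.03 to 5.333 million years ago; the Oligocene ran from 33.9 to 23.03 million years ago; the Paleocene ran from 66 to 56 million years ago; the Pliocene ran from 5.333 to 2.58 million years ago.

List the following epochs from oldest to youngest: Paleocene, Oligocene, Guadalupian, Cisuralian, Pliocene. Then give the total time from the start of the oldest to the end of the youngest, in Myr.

Cisuralian → Guadalupian → Paleocene → Oligocene → Pliocene; total span 296.32 Myr

From the excerpt: Paleocene 66–56; Oligocene 33.9–23.03; Guadalupian 273.01–259.51; Cisuralian 298.9–273.01; Pliocene 5.333–2.58 (Ma).
Larger Ma is earlier, so the oldest is Cisuralian and the youngest is Pliocene; oldest to youngest: Cisuralian, Guadalupian, Paleocene, Oligocene, Pliocene.
Oldest start 298.9 minus youngest end 2.58 gives 296.32 Myr overall.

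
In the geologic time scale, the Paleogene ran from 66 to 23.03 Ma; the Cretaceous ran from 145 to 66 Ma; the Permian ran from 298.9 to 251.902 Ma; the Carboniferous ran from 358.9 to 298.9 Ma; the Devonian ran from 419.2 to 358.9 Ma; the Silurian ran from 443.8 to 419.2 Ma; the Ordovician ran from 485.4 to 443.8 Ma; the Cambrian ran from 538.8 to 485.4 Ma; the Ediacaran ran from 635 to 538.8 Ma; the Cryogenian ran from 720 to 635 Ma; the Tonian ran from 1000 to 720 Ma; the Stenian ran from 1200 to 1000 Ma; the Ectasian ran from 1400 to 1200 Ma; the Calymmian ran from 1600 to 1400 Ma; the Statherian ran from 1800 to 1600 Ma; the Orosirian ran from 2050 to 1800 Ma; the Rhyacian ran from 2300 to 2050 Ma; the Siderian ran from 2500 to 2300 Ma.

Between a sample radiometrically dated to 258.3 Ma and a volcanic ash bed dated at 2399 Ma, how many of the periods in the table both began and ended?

2399 Ma sits inside the Siderian (2500–2300) and 258.3 Ma inside the Permian (298.9–251.902); neither of those is wholly between the two dates.
The listed periods lying completely between them are Rhyacian, Orosirian, Statherian, Calymmian, Ectasian, Stenian, Tonian, Cryogenian, Ediacaran, Cambrian, Ordovician, Silurian, Devonian, Carboniferous — 14 in all.

14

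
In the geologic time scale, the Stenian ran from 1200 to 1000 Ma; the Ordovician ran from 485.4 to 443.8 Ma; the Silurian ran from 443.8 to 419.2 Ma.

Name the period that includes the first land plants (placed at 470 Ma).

470 Ma lies between 485.4 and 443.8 Ma, so it falls in the Ordovician.

Ordovician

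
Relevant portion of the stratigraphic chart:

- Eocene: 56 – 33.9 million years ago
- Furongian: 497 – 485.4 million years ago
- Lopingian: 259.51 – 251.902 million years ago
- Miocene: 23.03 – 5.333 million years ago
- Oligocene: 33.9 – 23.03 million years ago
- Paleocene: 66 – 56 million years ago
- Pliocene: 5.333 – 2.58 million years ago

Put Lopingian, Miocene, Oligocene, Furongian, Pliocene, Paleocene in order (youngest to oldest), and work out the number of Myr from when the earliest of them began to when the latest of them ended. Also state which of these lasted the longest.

From the excerpt: Lopingian 259.51–251.902; Miocene 23.03–5.333; Oligocene 33.9–23.03; Furongian 497–485.4; Pliocene 5.333–2.58; Paleocene 66–56 (Ma).
Larger Ma is earlier, so the oldest is Furongian and the youngest is Pliocene; youngest to oldest: Pliocene, Miocene, Oligocene, Paleocene, Lopingian, Furongian.
Oldest start 497 minus youngest end 2.58 gives 494.42 Myr overall.
Individual lengths (start − end): Miocene 17.697; Pliocene 2.753; Lopingian 7.608; Furongian 11.6; Paleocene 10; Oligocene 10.87. The largest is Miocene at 17.697 Myr.

Pliocene, Miocene, Oligocene, Paleocene, Lopingian, Furongian; total span 494.42 Myr; longest is Miocene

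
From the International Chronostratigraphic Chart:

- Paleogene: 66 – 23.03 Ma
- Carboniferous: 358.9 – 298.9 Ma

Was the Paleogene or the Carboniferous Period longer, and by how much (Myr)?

Paleogene: 66 − 23.03 = 42.97 Myr.
Carboniferous: 358.9 − 298.9 = 60 Myr.
Difference: 60 − 42.97 = 17.03 Myr, so the Carboniferous was longer.

Carboniferous, by 17.03 million years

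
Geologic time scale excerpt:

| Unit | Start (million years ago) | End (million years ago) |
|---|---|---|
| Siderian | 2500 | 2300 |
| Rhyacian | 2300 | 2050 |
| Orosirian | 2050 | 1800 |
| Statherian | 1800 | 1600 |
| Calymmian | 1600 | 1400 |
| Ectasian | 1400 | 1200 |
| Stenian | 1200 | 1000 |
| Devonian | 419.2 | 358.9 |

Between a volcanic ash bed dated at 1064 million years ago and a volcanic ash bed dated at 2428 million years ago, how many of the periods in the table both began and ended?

5

The older date is 2428 Ma and the younger is 1064 Ma.
Periods with start < 2428 and end > 1064 Ma: Rhyacian (2300–2050), Orosirian (2050–1800), Statherian (1800–1600), Calymmian (1600–1400), Ectasian (1400–1200).
That is 5 complete periods.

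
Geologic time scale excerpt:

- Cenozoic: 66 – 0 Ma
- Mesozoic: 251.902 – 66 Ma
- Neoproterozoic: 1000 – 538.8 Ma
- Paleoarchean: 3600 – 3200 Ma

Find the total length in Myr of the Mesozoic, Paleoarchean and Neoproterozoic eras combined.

Each duration: Mesozoic = 185.902; Paleoarchean = 400; Neoproterozoic = 461.2.
Sum: 185.902 + 400 + 461.2 = 1047.102 Myr.

1047.102 million years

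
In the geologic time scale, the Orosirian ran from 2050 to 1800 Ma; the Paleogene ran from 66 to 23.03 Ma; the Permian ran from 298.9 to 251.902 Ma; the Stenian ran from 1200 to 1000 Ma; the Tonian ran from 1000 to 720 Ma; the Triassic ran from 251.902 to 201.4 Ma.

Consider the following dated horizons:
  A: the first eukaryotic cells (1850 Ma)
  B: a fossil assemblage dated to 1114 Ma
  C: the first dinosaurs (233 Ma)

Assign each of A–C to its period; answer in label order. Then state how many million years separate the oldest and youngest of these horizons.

A: 1850 Ma lies in 2050–1800 Ma, so Orosirian.
B: 1114 Ma lies in 1200–1000 Ma, so Stenian.
C: 233 Ma lies in 251.902–201.4 Ma, so Triassic.
Oldest = 1850 Ma, youngest = 233 Ma → span 1617 Myr.

A — Orosirian; B — Stenian; C — Triassic; span 1617 million years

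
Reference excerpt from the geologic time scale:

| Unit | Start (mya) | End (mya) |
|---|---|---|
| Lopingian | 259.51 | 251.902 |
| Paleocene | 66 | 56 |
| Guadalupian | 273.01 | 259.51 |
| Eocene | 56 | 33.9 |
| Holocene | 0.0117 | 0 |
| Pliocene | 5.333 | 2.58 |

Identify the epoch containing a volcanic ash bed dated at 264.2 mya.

Guadalupian

264.2 Ma lies between 273.01 and 259.51 Ma, so it falls in the Guadalupian.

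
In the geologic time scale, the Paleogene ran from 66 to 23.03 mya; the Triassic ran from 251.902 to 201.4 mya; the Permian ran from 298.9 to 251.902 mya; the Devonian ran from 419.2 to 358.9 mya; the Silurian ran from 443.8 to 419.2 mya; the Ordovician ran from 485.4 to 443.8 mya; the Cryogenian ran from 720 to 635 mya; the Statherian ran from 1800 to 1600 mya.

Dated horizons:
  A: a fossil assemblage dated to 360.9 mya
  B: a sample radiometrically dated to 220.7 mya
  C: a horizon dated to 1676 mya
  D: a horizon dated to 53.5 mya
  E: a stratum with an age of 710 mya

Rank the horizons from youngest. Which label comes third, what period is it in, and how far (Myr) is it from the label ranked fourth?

A, in the Devonian; 349.1 million years to E

Sorted youngest-first by Ma: D (53.5), B (220.7), A (360.9), E (710), C (1676).
The third youngest is A at 360.9 Ma, which lies in 419.2–358.9 Ma: the Devonian.
The fourth youngest is E at 710 Ma; separation = |360.9 − 710| = 349.1 Myr.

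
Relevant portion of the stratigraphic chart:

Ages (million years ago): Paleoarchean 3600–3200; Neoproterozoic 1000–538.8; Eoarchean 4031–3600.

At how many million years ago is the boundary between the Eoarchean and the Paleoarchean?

3600 million years ago

The Eoarchean ends and the Paleoarchean begins at 3600 million years ago.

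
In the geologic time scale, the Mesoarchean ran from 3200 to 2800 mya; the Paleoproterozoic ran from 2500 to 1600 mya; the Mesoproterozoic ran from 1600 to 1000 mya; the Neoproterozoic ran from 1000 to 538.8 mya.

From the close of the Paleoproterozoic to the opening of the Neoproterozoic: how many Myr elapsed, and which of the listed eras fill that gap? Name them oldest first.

600 million years; Mesoproterozoic

End of Paleoproterozoic = 1600 Ma; start of Neoproterozoic = 1000 Ma.
Gap = 1600 − 1000 = 600 Myr.
Eras wholly inside 1600–1000 Ma: Mesoproterozoic (1600–1000).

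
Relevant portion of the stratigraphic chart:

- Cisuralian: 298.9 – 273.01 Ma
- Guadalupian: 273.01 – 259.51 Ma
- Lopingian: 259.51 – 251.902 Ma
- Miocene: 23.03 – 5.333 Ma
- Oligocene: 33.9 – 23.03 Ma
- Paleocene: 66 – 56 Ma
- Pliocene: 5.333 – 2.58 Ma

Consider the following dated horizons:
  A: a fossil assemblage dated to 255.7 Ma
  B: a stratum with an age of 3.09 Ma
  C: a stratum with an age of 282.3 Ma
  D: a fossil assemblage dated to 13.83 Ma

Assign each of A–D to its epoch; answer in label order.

A — Lopingian; B — Pliocene; C — Cisuralian; D — Miocene

A: 255.7 Ma lies in 259.51–251.902 Ma, so Lopingian.
B: 3.09 Ma lies in 5.333–2.58 Ma, so Pliocene.
C: 282.3 Ma lies in 298.9–273.01 Ma, so Cisuralian.
D: 13.83 Ma lies in 23.03–5.333 Ma, so Miocene.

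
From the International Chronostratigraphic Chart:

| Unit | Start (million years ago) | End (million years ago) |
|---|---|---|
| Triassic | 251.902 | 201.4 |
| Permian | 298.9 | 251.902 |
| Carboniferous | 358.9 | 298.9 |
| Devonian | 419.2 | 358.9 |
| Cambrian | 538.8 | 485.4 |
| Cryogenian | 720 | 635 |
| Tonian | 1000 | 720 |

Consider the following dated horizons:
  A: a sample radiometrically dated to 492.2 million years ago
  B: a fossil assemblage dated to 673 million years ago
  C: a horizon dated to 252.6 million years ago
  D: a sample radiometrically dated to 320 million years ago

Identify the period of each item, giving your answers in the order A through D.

A: 492.2 Ma lies in 538.8–485.4 Ma, so Cambrian.
B: 673 Ma lies in 720–635 Ma, so Cryogenian.
C: 252.6 Ma lies in 298.9–251.902 Ma, so Permian.
D: 320 Ma lies in 358.9–298.9 Ma, so Carboniferous.

A — Cambrian; B — Cryogenian; C — Permian; D — Carboniferous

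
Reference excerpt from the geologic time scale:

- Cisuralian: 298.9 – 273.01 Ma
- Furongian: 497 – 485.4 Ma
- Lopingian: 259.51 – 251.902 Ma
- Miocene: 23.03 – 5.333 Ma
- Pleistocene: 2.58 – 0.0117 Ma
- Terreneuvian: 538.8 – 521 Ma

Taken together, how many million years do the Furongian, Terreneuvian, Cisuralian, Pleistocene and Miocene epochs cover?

75.5553 million years

Duration is start − end for each: (497 − 485.4) + (538.8 − 521) + (298.9 − 273.01) + (2.58 − 0.0117) + (23.03 − 5.333).
That is 11.6 + 17.8 + 25.89 + 2.5683 + 17.697, which totals 75.5553 million years.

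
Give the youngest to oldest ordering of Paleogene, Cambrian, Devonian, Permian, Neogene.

Group by era (each group listed oldest first) — Paleozoic: Cambrian, Devonian, Permian; Cenozoic: Paleogene, Neogene. The eras run Paleozoic → Mesozoic → Cenozoic. Concatenating the groups in that era order and then reversing gives youngest to oldest.

Neogene, Paleogene, Permian, Devonian, Cambrian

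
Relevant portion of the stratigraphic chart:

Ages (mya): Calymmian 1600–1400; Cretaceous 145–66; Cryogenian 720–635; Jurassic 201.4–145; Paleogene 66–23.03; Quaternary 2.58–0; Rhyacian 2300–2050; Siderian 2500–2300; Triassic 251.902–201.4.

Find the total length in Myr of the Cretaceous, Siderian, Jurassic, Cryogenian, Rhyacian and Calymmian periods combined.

Duration is start − end for each: (145 − 66) + (2500 − 2300) + (201.4 − 145) + (720 − 635) + (2300 − 2050) + (1600 − 1400).
That is 79 + 200 + 56.4 + 85 + 250 + 200, which totals 870.4 million years.

870.4 million years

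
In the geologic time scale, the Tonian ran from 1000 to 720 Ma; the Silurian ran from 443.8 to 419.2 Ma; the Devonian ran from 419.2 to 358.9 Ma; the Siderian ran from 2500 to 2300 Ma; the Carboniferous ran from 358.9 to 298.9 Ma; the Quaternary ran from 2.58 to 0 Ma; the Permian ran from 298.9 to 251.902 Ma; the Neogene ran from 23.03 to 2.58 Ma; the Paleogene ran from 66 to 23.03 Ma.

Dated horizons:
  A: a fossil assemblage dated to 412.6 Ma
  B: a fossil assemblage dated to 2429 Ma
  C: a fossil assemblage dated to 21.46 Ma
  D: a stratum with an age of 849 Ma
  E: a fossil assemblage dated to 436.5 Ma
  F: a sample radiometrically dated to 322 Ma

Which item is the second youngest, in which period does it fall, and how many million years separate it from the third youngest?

F, in the Carboniferous; 90.6 million years to A

Smaller Ma means younger, so youngest first: C 21.46 < F 322 < A 412.6 < E 436.5 < D 849 < B 2429.
Counting 2 along gives F (322 Ma); the excerpt puts that inside the Carboniferous, 358.9–298.9 Ma.
Next in line is A (412.6 Ma), and 412.6 − 322 = 90.6 Myr.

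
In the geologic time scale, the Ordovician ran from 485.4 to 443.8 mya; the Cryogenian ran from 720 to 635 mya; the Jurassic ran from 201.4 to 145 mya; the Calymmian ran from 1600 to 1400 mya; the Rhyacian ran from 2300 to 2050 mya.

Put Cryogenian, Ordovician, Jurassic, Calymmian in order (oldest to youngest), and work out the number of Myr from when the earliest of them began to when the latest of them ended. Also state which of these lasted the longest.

Calymmian, Cryogenian, Ordovician, Jurassic; total span 1455 Myr; longest is Calymmian

From the excerpt: Cryogenian 720–635; Ordovician 485.4–443.8; Jurassic 201.4–145; Calymmian 1600–1400 (Ma).
Larger Ma is earlier, so the oldest is Calymmian and the youngest is Jurassic; oldest to youngest: Calymmian, Cryogenian, Ordovician, Jurassic.
Oldest start 1600 minus youngest end 145 gives 1455 Myr overall.
Individual lengths (start − end): Ordovician 41.6; Cryogenian 85; Jurassic 56.4; Calymmian 200. The largest is Calymmian at 200 Myr.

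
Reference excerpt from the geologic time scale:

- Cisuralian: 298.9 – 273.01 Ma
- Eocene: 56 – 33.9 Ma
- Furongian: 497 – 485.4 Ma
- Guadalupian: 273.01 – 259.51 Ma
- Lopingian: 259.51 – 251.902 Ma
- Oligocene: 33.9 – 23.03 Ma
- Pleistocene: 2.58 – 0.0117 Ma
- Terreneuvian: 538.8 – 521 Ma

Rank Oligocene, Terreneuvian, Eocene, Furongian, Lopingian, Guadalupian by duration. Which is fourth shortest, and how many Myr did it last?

Durations: Oligocene 10.87; Terreneuvian 17.8; Eocene 22.1; Furongian 11.6; Lopingian 7.608; Guadalupian 13.5 Myr.
Sorted shortest-first: Lopingian (7.608), Oligocene (10.87), Furongian (11.6), Guadalupian (13.5), Terreneuvian (17.8), Eocene (22.1).
The fourth shortest is Guadalupian at 13.5 Myr.

Guadalupian, 13.5 million years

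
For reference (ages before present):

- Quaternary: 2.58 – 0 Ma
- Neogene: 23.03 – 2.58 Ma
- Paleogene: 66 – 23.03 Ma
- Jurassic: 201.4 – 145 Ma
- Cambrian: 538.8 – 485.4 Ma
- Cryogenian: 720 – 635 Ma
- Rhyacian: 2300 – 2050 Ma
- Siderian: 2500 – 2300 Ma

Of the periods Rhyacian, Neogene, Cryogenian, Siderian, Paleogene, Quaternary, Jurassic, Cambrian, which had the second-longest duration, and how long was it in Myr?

Durations: Rhyacian 250; Neogene 20.45; Cryogenian 85; Siderian 200; Paleogene 42.97; Quaternary 2.58; Jurassic 56.4; Cambrian 53.4 Myr.
Sorted longest-first: Rhyacian (250), Siderian (200), Cryogenian (85), Jurassic (56.4), Cambrian (53.4), Paleogene (42.97), Neogene (20.45), Quaternary (2.58).
The second longest is Siderian at 200 Myr.

Siderian, 200 million years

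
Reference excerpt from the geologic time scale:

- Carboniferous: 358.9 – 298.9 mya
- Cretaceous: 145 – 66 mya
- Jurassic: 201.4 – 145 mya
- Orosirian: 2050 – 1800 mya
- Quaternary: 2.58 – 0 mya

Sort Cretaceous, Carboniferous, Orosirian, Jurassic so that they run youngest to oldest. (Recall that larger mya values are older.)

The oldest of these is Orosirian (starts 2050 Ma) and the youngest is Cretaceous (ends 66 Ma).
In between, by decreasing start age: Carboniferous (358.9), Jurassic (201.4).
Listing youngest first means reversing that sequence.

Cretaceous, Jurassic, Carboniferous, Orosirian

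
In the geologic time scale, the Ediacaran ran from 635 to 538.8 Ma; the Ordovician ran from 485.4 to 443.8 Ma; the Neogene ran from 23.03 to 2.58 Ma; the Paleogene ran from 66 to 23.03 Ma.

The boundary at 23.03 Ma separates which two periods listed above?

Paleogene and Neogene

The Paleogene ends at 23.03 Ma and the Neogene begins at 23.03 Ma, so they share that boundary.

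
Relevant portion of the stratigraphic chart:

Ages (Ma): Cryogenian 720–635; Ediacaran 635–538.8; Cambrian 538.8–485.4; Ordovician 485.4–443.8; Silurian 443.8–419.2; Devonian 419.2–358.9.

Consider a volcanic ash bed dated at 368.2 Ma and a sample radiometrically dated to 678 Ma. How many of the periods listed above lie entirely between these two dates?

The older date is 678 Ma and the younger is 368.2 Ma.
Periods with start < 678 and end > 368.2 Ma: Ediacaran (635–538.8), Cambrian (538.8–485.4), Ordovician (485.4–443.8), Silurian (443.8–419.2).
That is 4 complete periods.

4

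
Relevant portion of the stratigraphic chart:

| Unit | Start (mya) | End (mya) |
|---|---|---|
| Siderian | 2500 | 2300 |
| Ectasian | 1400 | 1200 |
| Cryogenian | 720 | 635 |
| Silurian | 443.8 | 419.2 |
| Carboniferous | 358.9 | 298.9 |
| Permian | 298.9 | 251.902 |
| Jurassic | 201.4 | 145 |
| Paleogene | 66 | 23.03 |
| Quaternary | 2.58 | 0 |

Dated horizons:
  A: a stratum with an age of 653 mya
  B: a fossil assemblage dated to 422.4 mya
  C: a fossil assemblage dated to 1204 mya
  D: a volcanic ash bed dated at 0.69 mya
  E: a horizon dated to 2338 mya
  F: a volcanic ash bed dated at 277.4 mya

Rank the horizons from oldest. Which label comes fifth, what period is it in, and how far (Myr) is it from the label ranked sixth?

F, in the Permian; 276.71 million years to D

Larger Ma means older, so oldest first: E 2338 > C 1204 > A 653 > B 422.4 > F 277.4 > D 0.69.
Counting 5 along gives F (277.4 Ma); the excerpt puts that inside the Permian, 298.9–251.902 Ma.
Next in line is D (0.69 Ma), and 277.4 − 0.69 = 276.71 Myr.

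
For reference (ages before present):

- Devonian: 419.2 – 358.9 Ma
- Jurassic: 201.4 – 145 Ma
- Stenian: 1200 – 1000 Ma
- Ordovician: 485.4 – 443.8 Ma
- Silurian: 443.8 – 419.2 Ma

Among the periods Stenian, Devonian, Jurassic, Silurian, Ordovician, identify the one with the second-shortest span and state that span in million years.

Ordovician, 41.6 million years

Durations: Stenian 200; Devonian 60.3; Jurassic 56.4; Silurian 24.6; Ordovician 41.6 Myr.
Sorted shortest-first: Silurian (24.6), Ordovician (41.6), Jurassic (56.4), Devonian (60.3), Stenian (200).
The second shortest is Ordovician at 41.6 Myr.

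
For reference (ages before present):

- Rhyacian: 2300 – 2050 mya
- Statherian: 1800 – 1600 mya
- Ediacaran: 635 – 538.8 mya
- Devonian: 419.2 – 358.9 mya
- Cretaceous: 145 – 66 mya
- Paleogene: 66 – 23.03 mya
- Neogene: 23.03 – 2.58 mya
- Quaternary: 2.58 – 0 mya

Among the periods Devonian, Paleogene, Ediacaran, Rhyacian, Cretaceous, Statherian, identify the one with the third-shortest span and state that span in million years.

Cretaceous, 79 million years

Start − end for each: Devonian 419.2 − 358.9 = 60.3; Paleogene 66 − 23.03 = 42.97; Ediacaran 635 − 538.8 = 96.2; Rhyacian 2300 − 2050 = 250; Cretaceous 145 − 66 = 79; Statherian 1800 − 1600 = 200.
Ranking these from shortest: Paleogene < Devonian < Cretaceous < Ediacaran < Statherian < Rhyacian.
Position 3 in that ranking is Cretaceous, which lasted 79 Myr.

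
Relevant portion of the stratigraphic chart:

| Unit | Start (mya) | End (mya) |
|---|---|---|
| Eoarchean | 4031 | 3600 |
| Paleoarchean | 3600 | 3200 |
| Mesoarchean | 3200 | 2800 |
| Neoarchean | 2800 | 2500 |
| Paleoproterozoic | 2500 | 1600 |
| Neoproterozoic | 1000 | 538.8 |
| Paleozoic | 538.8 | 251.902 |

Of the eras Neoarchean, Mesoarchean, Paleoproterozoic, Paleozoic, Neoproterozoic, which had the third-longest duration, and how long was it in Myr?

Mesoarchean, 400 million years

Start − end for each: Neoarchean 2800 − 2500 = 300; Mesoarchean 3200 − 2800 = 400; Paleoproterozoic 2500 − 1600 = 900; Paleozoic 538.8 − 251.902 = 286.898; Neoproterozoic 1000 − 538.8 = 461.2.
Ranking these from longest: Paleoproterozoic > Neoproterozoic > Mesoarchean > Neoarchean > Paleozoic.
Position 3 in that ranking is Mesoarchean, which lasted 400 Myr.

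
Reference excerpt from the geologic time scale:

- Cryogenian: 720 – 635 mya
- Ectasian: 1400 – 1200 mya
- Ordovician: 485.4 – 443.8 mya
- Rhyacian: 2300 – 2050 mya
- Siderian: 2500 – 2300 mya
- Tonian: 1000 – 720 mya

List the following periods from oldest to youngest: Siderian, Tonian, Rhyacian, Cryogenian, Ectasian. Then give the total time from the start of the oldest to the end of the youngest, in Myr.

From the excerpt: Siderian 2500–2300; Tonian 1000–720; Rhyacian 2300–2050; Cryogenian 720–635; Ectasian 1400–1200 (Ma).
Larger Ma is earlier, so the oldest is Siderian and the youngest is Cryogenian; oldest to youngest: Siderian, Rhyacian, Ectasian, Tonian, Cryogenian.
Oldest start 2500 minus youngest end 635 gives 1865 Myr overall.

Siderian → Rhyacian → Ectasian → Tonian → Cryogenian; total span 1865 Myr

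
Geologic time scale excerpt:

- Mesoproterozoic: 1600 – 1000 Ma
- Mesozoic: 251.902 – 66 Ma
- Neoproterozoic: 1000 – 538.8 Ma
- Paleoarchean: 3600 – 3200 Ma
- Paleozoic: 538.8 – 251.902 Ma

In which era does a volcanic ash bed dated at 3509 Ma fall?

3509 Ma lies between 3600 and 3200 Ma, so it falls in the Paleoarchean.

Paleoarchean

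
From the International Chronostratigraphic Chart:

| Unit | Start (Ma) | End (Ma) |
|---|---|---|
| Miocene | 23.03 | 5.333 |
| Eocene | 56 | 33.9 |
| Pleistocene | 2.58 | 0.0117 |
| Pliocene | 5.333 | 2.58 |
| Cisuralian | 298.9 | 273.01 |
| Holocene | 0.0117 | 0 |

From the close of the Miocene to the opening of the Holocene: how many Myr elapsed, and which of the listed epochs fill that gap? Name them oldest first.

5.3213 million years; Pliocene, Pleistocene

The Miocene closes at 5.333 Ma and the Holocene opens at 0.0117 Ma, so the interval is 5.333 − 0.0117 = 5.3213 Myr.
An epoch fits inside if it starts at or after 5.333 Ma and ends at or before 0.0117 Ma; oldest first that gives Pliocene, Pleistocene.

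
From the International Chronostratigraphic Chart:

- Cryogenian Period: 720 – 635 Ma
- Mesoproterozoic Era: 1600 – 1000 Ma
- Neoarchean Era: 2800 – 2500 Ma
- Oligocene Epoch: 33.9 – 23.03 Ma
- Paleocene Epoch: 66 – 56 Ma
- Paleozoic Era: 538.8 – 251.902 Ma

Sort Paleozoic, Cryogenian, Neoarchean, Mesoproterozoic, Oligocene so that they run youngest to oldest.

Oligocene, then Paleozoic, then Cryogenian, then Mesoproterozoic, then Neoarchean

The oldest of these is Neoarchean (starts 2800 Ma) and the youngest is Oligocene (ends 23.03 Ma).
In between, by decreasing start age: Mesoproterozoic (1600), Cryogenian (720), Paleozoic (538.8).
Listing youngest first means reversing that sequence.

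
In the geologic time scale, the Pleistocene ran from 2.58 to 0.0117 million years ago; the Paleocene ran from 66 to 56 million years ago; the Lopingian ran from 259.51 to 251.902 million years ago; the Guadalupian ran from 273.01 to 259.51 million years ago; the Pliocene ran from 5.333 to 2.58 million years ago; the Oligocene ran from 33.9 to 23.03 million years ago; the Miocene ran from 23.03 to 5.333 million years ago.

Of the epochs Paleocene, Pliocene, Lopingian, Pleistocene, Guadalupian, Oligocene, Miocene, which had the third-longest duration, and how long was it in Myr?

Durations: Paleocene 10; Pliocene 2.753; Lopingian 7.608; Pleistocene 2.5683; Guadalupian 13.5; Oligocene 10.87; Miocene 17.697 Myr.
Sorted longest-first: Miocene (17.697), Guadalupian (13.5), Oligocene (10.87), Paleocene (10), Lopingian (7.608), Pliocene (2.753), Pleistocene (2.5683).
The third longest is Oligocene at 10.87 Myr.

Oligocene, 10.87 million years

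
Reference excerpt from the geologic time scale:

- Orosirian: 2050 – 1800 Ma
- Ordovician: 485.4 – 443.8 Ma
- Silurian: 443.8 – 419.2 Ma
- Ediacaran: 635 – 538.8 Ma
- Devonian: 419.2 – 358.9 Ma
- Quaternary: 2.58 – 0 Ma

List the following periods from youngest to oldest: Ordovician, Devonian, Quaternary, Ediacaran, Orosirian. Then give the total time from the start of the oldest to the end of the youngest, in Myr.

Quaternary, Devonian, Ordovician, Ediacaran, Orosirian; total span 2050 Myr

From the excerpt: Ordovician 485.4–443.8; Devonian 419.2–358.9; Quaternary 2.58–0; Ediacaran 635–538.8; Orosirian 2050–1800 (Ma).
Larger Ma is earlier, so the oldest is Orosirian and the youngest is Quaternary; youngest to oldest: Quaternary, Devonian, Ordovician, Ediacaran, Orosirian.
Oldest start 2050 minus youngest end 0 gives 2050 Myr overall.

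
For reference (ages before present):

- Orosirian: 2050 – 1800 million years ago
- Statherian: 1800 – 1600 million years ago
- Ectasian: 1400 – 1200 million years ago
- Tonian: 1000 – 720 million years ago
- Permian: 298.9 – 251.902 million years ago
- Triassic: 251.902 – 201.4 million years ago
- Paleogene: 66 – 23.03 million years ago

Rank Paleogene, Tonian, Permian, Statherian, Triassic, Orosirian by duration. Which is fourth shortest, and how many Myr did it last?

Statherian, 200 million years

Durations: Paleogene 42.97; Tonian 280; Permian 46.998; Statherian 200; Triassic 50.502; Orosirian 250 Myr.
Sorted shortest-first: Paleogene (42.97), Permian (46.998), Triassic (50.502), Statherian (200), Orosirian (250), Tonian (280).
The fourth shortest is Statherian at 200 Myr.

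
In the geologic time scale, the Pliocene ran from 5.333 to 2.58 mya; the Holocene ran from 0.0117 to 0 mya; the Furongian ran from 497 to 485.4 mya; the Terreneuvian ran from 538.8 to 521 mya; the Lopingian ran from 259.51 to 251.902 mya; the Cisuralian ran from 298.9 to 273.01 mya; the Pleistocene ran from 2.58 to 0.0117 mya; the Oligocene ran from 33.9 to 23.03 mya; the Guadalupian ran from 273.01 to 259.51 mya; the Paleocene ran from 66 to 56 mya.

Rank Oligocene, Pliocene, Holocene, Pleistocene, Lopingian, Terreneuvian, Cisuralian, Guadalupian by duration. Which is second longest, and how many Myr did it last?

Start − end for each: Oligocene 33.9 − 23.03 = 10.87; Pliocene 5.333 − 2.58 = 2.753; Holocene 0.0117 − 0 = 0.0117; Pleistocene 2.58 − 0.0117 = 2.5683; Lopingian 259.51 − 251.902 = 7.608; Terreneuvian 538.8 − 521 = 17.8; Cisuralian 298.9 − 273.01 = 25.89; Guadalupian 273.01 − 259.51 = 13.5.
Ranking these from longest: Cisuralian > Terreneuvian > Guadalupian > Oligocene > Lopingian > Pliocene > Pleistocene > Holocene.
Position 2 in that ranking is Terreneuvian, which lasted 17.8 Myr.

Terreneuvian, 17.8 million years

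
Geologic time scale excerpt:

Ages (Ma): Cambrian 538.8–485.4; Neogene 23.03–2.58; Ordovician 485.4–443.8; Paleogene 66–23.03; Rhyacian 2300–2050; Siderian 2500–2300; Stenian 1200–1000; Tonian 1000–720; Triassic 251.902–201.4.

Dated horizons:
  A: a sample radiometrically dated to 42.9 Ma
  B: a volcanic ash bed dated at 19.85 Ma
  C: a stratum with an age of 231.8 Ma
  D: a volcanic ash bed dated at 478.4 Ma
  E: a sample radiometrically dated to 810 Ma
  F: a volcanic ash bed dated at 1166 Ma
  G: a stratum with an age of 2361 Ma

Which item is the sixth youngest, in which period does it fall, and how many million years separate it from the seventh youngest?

Sorted youngest-first by Ma: B (19.85), A (42.9), C (231.8), D (478.4), E (810), F (1166), G (2361).
The sixth youngest is F at 1166 Ma, which lies in 1200–1000 Ma: the Stenian.
The seventh youngest is G at 2361 Ma; separation = |1166 − 2361| = 1195 Myr.

F, in the Stenian; 1195 million years to G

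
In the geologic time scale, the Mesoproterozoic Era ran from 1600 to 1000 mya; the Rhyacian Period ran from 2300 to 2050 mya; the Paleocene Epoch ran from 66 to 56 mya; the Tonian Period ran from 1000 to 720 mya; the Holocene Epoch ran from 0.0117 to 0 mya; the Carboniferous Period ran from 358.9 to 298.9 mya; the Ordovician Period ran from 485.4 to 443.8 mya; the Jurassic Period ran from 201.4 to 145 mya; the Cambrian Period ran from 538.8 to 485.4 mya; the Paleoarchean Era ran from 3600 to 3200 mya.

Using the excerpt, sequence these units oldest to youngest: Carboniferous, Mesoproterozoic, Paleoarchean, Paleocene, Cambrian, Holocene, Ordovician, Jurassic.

The oldest of these is Paleoarchean (starts 3600 Ma) and the youngest is Holocene (ends 0 Ma).
In between, by decreasing start age: Mesoproterozoic (1600), Cambrian (538.8), Ordovician (485.4), Carboniferous (358.9), Jurassic (201.4), Paleocene (66).

Paleoarchean → Mesoproterozoic → Cambrian → Ordovician → Carboniferous → Jurassic → Paleocene → Holocene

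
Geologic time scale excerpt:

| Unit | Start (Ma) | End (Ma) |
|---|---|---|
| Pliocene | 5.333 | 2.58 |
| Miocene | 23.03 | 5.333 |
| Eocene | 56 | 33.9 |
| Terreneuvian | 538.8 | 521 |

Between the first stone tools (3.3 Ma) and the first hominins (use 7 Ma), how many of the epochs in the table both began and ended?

0

Checking each listed span, none has both start < 7 Ma and end > 3.3 Ma — every epoch straddles one of the two dates or lies outside them — so the count is 0.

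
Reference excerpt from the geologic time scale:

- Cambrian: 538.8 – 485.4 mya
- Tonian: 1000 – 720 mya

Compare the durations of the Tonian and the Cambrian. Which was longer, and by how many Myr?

Tonian: 1000 − 720 = 280 Myr.
Cambrian: 538.8 − 485.4 = 53.4 Myr.
Difference: 280 − 53.4 = 226.6 Myr, so the Tonian was longer.

Tonian, by 226.6 million years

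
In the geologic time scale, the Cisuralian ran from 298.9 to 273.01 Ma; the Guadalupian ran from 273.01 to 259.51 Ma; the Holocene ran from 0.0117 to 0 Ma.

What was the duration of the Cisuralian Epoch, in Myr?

298.9 − 273.01 = 25.89 million years.

25.89 million years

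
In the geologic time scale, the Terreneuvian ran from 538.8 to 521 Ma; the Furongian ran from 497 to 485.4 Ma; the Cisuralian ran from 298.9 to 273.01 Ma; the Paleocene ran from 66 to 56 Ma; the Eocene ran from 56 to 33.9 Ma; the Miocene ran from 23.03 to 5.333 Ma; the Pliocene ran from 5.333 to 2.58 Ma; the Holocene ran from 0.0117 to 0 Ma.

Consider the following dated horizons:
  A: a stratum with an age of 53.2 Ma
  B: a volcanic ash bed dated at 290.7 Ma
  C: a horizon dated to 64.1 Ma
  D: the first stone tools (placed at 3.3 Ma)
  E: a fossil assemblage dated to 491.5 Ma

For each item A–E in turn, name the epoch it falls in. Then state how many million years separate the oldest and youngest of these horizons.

A — Eocene; B — Cisuralian; C — Paleocene; D — Pliocene; E — Furongian; span 488.2 million years

A: 53.2 Ma lies in 56–33.9 Ma, so Eocene.
B: 290.7 Ma lies in 298.9–273.01 Ma, so Cisuralian.
C: 64.1 Ma lies in 66–56 Ma, so Paleocene.
D: 3.3 Ma lies in 5.333–2.58 Ma, so Pliocene.
E: 491.5 Ma lies in 497–485.4 Ma, so Furongian.
Oldest = 491.5 Ma, youngest = 3.3 Ma → span 488.2 Myr.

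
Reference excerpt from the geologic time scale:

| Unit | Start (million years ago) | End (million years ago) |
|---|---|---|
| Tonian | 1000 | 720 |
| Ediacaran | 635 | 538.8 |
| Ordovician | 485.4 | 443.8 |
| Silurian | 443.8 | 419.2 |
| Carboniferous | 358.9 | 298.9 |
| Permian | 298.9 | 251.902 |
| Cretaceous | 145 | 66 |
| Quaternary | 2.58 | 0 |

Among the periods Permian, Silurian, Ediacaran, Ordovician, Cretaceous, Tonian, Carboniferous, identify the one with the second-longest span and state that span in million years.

Durations: Permian 46.998; Silurian 24.6; Ediacaran 96.2; Ordovician 41.6; Cretaceous 79; Tonian 280; Carboniferous 60 Myr.
Sorted longest-first: Tonian (280), Ediacaran (96.2), Cretaceous (79), Carboniferous (60), Permian (46.998), Ordovician (41.6), Silurian (24.6).
The second longest is Ediacaran at 96.2 Myr.

Ediacaran, 96.2 million years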